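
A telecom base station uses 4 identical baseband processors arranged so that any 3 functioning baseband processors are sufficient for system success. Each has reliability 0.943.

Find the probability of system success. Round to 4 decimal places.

0.9820

R = Σ_{i=3}^{4} C(4,i) p^i (1−p)^{4−i} with p = 0.943
C(4,3)·0.943^3·0.057^1 = 0.191192
C(4,4)·0.943^4·0.057^0 = 0.790764
Sum = 0.9820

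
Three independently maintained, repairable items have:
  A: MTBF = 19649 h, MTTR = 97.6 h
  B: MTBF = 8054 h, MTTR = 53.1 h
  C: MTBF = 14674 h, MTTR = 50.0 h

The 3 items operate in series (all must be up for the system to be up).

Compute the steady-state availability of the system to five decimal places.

A(A) = MTBF/(MTBF+MTTR) = 19649/(19649+97.6) = 0.995057
A(B) = MTBF/(MTBF+MTTR) = 8054/(8054+53.1) = 0.993450
A(C) = MTBF/(MTBF+MTTR) = 14674/(14674+50.0) = 0.996604
Series availability: 0.995057 × 0.993450 × 0.996604 = 0.98518

0.98518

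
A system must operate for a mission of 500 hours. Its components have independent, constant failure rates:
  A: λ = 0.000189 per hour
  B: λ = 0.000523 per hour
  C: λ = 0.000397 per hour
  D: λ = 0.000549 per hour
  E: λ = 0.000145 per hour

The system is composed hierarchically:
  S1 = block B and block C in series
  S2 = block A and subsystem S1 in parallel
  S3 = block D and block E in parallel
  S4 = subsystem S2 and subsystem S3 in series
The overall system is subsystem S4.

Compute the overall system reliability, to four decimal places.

0.9505

R(A) = exp(−0.000189 × 500) = 0.909828
R(B) = exp(−0.000523 × 500) = 0.769896
R(C) = exp(−0.000397 × 500) = 0.819960
R(D) = exp(−0.000549 × 500) = 0.759952
R(E) = exp(−0.000145 × 500) = 0.930066
Series (B and C): 0.769896 × 0.819960 = 0.631284
Parallel (A and [0.631284]): 1 − (1 − 0.909828)(1 − 0.631284) = 0.966752
Parallel (D and E): 1 − (1 − 0.759952)(1 − 0.930066) = 0.983212
Series ([0.966752] and [0.983212]): 0.966752 × 0.983212 = 0.9505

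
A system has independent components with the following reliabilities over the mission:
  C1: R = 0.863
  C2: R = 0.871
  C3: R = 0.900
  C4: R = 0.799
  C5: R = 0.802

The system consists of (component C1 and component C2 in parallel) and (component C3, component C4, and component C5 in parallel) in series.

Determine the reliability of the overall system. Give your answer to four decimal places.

0.9784

Parallel (C1 and C2): 1 − (1 − 0.863000)(1 − 0.871000) = 0.982327
Parallel (C3, C4, and C5): 1 − (1 − 0.900000)(1 − 0.799000)(1 − 0.802000) = 0.996020
Series ([0.982327] and [0.996020]): 0.982327 × 0.996020 = 0.9784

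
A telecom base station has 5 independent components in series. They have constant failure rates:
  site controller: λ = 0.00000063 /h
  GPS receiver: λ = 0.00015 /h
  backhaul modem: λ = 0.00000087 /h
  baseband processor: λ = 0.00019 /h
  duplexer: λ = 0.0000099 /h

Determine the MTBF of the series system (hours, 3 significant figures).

Series of exponential components: λ_sys = Σ λ_i
λ_sys = 0.00000063 + 0.00015 + 0.00000087 + 0.00019 + 0.0000099 = 3.5140e-04 /h
MTBF = 1 / λ_sys = 2850 h

2850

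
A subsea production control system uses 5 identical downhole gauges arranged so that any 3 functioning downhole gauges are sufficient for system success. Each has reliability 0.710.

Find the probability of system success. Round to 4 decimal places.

0.8499

R = Σ_{i=3}^{5} C(5,i) p^i (1−p)^{5−i} with p = 0.710
C(5,3)·0.710^3·0.290^2 = 0.301003
C(5,4)·0.710^4·0.290^1 = 0.368469
C(5,5)·0.710^5·0.290^0 = 0.180423
Sum = 0.8499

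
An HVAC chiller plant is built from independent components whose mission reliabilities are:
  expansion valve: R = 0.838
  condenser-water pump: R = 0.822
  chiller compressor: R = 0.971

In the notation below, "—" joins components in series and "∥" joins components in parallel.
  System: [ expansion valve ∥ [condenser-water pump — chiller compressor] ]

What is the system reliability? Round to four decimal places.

0.9673

Series (condenser-water pump and chiller compressor): 0.822000 × 0.971000 = 0.798162
Parallel (expansion valve and [0.798162]): 1 − (1 − 0.838000)(1 − 0.798162) = 0.9673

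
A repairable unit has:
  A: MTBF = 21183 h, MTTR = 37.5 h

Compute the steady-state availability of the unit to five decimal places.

A(A) = MTBF/(MTBF+MTTR) = 21183/(21183+37.5) = 0.99823

0.99823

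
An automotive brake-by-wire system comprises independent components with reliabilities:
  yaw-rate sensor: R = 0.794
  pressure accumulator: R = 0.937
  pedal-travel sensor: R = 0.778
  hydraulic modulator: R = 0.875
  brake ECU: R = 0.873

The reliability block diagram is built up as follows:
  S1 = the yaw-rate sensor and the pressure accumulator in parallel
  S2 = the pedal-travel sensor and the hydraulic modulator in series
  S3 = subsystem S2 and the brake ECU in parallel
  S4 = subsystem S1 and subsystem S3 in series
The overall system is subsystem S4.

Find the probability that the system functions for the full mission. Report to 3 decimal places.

0.947

Parallel (yaw-rate sensor and pressure accumulator): 1 − (1 − 0.79400)(1 − 0.93700) = 0.98702
Series (pedal-travel sensor and hydraulic modulator): 0.77800 × 0.87500 = 0.68075
Parallel ([0.68075] and brake ECU): 1 − (1 − 0.68075)(1 − 0.87300) = 0.95946
Series ([0.98702] and [0.95946]): 0.98702 × 0.95946 = 0.947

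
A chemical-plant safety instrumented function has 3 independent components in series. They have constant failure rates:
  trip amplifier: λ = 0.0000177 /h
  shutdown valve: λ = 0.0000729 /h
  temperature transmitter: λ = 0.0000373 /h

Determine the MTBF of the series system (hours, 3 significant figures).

Series of exponential components: λ_sys = Σ λ_i
λ_sys = 0.0000177 + 0.0000729 + 0.0000373 = 1.2790e-04 /h
MTBF = 1 / λ_sys = 7820 h

7820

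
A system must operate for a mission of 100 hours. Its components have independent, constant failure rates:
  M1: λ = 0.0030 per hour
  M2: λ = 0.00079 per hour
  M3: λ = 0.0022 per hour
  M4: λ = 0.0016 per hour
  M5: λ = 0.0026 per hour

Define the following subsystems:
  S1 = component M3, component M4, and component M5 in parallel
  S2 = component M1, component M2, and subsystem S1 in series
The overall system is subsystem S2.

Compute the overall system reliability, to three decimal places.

0.680

R(M1) = exp(−0.0030 × 100) = 0.74082
R(M2) = exp(−0.00079 × 100) = 0.92404
R(M3) = exp(−0.0022 × 100) = 0.80252
R(M4) = exp(−0.0016 × 100) = 0.85214
R(M5) = exp(−0.0026 × 100) = 0.77105
Parallel (M3, M4, and M5): 1 − (1 − 0.80252)(1 − 0.85214)(1 − 0.77105) = 0.99331
Series (M1, M2, and [0.99331]): 0.74082 × 0.92404 × 0.99331 = 0.680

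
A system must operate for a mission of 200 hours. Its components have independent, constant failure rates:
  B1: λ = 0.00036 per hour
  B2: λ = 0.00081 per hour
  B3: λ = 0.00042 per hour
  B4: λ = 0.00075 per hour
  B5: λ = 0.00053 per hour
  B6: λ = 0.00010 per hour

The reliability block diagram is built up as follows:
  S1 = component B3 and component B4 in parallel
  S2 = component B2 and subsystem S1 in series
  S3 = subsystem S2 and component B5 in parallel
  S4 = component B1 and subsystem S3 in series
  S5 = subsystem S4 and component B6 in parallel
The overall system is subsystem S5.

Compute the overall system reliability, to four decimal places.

R(B1) = exp(−0.00036 × 200) = 0.930531
R(B2) = exp(−0.00081 × 200) = 0.850441
R(B3) = exp(−0.00042 × 200) = 0.919431
R(B4) = exp(−0.00075 × 200) = 0.860708
R(B5) = exp(−0.00053 × 200) = 0.899425
R(B6) = exp(−0.00010 × 200) = 0.980199
Parallel (B3 and B4): 1 − (1 − 0.919431)(1 − 0.860708) = 0.988777
Series (B2 and [0.988777]): 0.850441 × 0.988777 = 0.840897
Parallel ([0.840897] and B5): 1 − (1 − 0.840897)(1 − 0.899425) = 0.983998
Series (B1 and [0.983998]): 0.930531 × 0.983998 = 0.915641
Parallel ([0.915641] and B6): 1 − (1 − 0.915641)(1 − 0.980199) = 0.9983

0.9983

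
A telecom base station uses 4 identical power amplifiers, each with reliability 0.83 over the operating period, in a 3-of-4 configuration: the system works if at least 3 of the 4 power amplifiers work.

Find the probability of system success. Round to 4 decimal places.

R = Σ_{i=3}^{4} C(4,i) p^i (1−p)^{4−i} with p = 0.83
C(4,3)·0.83^3·0.17^1 = 0.388815
C(4,4)·0.83^4·0.17^0 = 0.474583
Sum = 0.8634

0.8634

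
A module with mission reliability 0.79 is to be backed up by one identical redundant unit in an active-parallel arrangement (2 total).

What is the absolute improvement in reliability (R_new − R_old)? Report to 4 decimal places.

0.1659

R_before = 0.79
R_after = 1 − (1 − 0.79)^2 = 0.9559
ΔR = 0.9559 − 0.79 = 0.1659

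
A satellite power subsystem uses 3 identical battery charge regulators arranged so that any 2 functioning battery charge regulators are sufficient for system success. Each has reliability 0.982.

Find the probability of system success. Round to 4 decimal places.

0.9990

R = Σ_{i=2}^{3} C(3,i) p^i (1−p)^{3−i} with p = 0.982
C(3,2)·0.982^2·0.018^1 = 0.052073
C(3,3)·0.982^3·0.018^0 = 0.946966
Sum = 0.9990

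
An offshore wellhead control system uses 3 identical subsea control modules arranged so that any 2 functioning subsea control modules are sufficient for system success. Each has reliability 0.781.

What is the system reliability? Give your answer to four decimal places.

0.8771

R = Σ_{i=2}^{3} C(3,i) p^i (1−p)^{3−i} with p = 0.781
C(3,2)·0.781^2·0.219^1 = 0.400744
C(3,3)·0.781^3·0.219^0 = 0.476380
Sum = 0.8771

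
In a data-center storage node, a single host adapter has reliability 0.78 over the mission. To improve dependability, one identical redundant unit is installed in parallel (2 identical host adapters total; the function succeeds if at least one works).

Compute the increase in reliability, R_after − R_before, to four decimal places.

0.1716

R_before = 0.78
R_after = 1 − (1 − 0.78)^2 = 0.9516
ΔR = 0.9516 − 0.78 = 0.1716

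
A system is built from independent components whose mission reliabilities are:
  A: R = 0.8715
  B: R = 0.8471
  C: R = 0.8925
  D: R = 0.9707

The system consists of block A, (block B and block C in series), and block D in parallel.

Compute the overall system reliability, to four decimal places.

Series (B and C): 0.847100 × 0.892500 = 0.756037
Parallel (A, [0.756037], and D): 1 − (1 − 0.871500)(1 − 0.756037)(1 − 0.970700) = 0.9991

0.9991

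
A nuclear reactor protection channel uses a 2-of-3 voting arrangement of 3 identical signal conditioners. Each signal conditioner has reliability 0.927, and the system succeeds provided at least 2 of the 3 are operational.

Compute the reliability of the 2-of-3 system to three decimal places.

R = Σ_{i=2}^{3} C(3,i) p^i (1−p)^{3−i} with p = 0.927
C(3,2)·0.927^2·0.073^1 = 0.18819
C(3,3)·0.927^3·0.073^0 = 0.79660
Sum = 0.985

0.985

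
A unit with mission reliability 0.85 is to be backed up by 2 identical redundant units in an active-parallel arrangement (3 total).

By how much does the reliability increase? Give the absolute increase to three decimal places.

R_before = 0.85
R_after = 1 − (1 − 0.85)^3 = 0.997
ΔR = 0.997 − 0.85 = 0.147

0.147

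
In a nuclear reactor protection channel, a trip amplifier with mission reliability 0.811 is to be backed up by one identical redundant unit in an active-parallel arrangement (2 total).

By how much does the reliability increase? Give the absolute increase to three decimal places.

R_before = 0.811
R_after = 1 − (1 − 0.811)^2 = 0.964
ΔR = 0.964 − 0.811 = 0.153

0.153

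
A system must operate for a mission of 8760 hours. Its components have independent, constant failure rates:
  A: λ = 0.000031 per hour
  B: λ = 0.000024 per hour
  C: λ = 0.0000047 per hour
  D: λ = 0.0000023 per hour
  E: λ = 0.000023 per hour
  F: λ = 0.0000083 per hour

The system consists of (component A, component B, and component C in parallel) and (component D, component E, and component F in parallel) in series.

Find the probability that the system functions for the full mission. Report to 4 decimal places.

R(A) = exp(−0.000031 × 8760) = 0.762190
R(B) = exp(−0.000024 × 8760) = 0.810390
R(C) = exp(−0.0000047 × 8760) = 0.959664
R(D) = exp(−0.0000023 × 8760) = 0.980054
R(E) = exp(−0.000023 × 8760) = 0.817520
R(F) = exp(−0.0000083 × 8760) = 0.929872
Parallel (A, B, and C): 1 − (1 − 0.762190)(1 − 0.810390)(1 − 0.959664) = 0.998181
Parallel (D, E, and F): 1 − (1 − 0.980054)(1 − 0.817520)(1 − 0.929872) = 0.999745
Series ([0.998181] and [0.999745]): 0.998181 × 0.999745 = 0.9979

0.9979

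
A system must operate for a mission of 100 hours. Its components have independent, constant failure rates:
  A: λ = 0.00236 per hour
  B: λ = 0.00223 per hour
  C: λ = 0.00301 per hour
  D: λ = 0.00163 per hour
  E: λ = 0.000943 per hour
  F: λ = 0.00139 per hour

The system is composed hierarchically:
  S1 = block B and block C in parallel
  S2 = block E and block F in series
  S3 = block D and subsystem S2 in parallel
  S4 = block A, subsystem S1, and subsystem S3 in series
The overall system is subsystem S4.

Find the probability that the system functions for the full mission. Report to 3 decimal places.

0.725

R(A) = exp(−0.00236 × 100) = 0.78978
R(B) = exp(−0.00223 × 100) = 0.80011
R(C) = exp(−0.00301 × 100) = 0.74008
R(D) = exp(−0.00163 × 100) = 0.84959
R(E) = exp(−0.000943 × 100) = 0.91001
R(F) = exp(−0.00139 × 100) = 0.87023
Parallel (B and C): 1 − (1 − 0.80011)(1 − 0.74008) = 0.94804
Series (E and F): 0.91001 × 0.87023 = 0.79192
Parallel (D and [0.79192]): 1 − (1 − 0.84959)(1 − 0.79192) = 0.96870
Series (A, [0.94804], and [0.96870]): 0.78978 × 0.94804 × 0.96870 = 0.725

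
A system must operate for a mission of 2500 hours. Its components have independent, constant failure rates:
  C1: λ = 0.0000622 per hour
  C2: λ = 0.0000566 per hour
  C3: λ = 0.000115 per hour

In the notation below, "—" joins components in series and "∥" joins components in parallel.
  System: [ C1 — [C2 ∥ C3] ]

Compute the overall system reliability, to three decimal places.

0.828

R(C1) = exp(−0.0000622 × 2500) = 0.85599
R(C2) = exp(−0.0000566 × 2500) = 0.86806
R(C3) = exp(−0.000115 × 2500) = 0.75014
Parallel (C2 and C3): 1 − (1 − 0.86806)(1 − 0.75014) = 0.96703
Series (C1 and [0.96703]): 0.85599 × 0.96703 = 0.828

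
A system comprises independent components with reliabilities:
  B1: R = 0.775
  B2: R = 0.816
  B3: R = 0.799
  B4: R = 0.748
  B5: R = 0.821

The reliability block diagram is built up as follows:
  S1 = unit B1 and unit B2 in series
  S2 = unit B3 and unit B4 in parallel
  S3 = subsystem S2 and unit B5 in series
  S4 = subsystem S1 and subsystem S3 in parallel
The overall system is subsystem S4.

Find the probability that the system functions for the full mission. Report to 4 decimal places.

Series (B1 and B2): 0.775000 × 0.816000 = 0.632400
Parallel (B3 and B4): 1 − (1 − 0.799000)(1 − 0.748000) = 0.949348
Series ([0.949348] and B5): 0.949348 × 0.821000 = 0.779415
Parallel ([0.632400] and [0.779415]): 1 − (1 − 0.632400)(1 − 0.779415) = 0.9189

0.9189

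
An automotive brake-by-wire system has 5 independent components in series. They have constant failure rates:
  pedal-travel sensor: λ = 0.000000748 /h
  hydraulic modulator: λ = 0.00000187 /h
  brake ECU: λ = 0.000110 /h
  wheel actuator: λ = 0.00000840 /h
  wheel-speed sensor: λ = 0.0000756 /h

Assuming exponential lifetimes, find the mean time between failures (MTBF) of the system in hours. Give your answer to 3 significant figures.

5090

Series of exponential components: λ_sys = Σ λ_i
λ_sys = 0.000000748 + 0.00000187 + 0.000110 + 0.00000840 + 0.0000756 = 1.9662e-04 /h
MTBF = 1 / λ_sys = 5090 h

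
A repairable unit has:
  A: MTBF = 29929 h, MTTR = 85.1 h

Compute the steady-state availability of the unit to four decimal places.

A(A) = MTBF/(MTBF+MTTR) = 29929/(29929+85.1) = 0.9972

0.9972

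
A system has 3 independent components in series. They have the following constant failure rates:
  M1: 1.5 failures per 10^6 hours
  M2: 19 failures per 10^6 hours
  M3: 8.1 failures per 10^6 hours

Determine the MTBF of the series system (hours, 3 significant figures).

35000

Series of exponential components: λ_sys = Σ λ_i
λ_sys = 0.0000015 + 0.000019 + 0.0000081 = 2.8600e-05 /h
MTBF = 1 / λ_sys = 35000 h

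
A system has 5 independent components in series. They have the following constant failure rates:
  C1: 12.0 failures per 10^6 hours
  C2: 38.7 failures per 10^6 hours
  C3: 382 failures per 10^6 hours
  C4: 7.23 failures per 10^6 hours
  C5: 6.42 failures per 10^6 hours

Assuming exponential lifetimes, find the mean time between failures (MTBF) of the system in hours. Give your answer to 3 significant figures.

Series of exponential components: λ_sys = Σ λ_i
λ_sys = 0.0000120 + 0.0000387 + 0.000382 + 0.00000723 + 0.00000642 = 4.4635e-04 /h
MTBF = 1 / λ_sys = 2240 h

2240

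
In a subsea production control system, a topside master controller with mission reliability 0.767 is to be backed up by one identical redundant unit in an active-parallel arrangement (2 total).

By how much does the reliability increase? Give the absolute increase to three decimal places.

0.179

R_before = 0.767
R_after = 1 − (1 − 0.767)^2 = 0.946
ΔR = 0.946 − 0.767 = 0.179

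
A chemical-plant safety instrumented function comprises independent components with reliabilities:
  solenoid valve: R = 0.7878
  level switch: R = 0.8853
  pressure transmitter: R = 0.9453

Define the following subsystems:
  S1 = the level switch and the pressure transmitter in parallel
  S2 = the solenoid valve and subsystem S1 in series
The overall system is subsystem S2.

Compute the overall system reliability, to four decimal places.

0.7829

Parallel (level switch and pressure transmitter): 1 − (1 − 0.885300)(1 − 0.945300) = 0.993726
Series (solenoid valve and [0.993726]): 0.787800 × 0.993726 = 0.7829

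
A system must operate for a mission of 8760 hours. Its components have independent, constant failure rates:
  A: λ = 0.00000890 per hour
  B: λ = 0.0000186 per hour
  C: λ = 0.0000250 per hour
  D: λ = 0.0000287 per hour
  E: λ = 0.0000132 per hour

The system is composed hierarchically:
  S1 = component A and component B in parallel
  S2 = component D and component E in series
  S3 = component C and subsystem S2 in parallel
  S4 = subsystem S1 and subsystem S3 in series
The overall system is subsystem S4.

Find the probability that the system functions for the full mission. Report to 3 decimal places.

R(A) = exp(−0.00000890 × 8760) = 0.92500
R(B) = exp(−0.0000186 × 8760) = 0.84965
R(C) = exp(−0.0000250 × 8760) = 0.80332
R(D) = exp(−0.0000287 × 8760) = 0.77770
R(E) = exp(−0.0000132 × 8760) = 0.89080
Parallel (A and B): 1 − (1 − 0.92500)(1 − 0.84965) = 0.98872
Series (D and E): 0.77770 × 0.89080 = 0.69278
Parallel (C and [0.69278]): 1 − (1 − 0.80332)(1 − 0.69278) = 0.93958
Series ([0.98872] and [0.93958]): 0.98872 × 0.93958 = 0.929

0.929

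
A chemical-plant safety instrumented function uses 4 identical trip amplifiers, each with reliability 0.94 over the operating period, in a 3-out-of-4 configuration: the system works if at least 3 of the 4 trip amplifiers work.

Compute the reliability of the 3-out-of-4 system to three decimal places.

R = Σ_{i=3}^{4} C(4,i) p^i (1−p)^{4−i} with p = 0.94
C(4,3)·0.94^3·0.06^1 = 0.19934
C(4,4)·0.94^4·0.06^0 = 0.78075
Sum = 0.980

0.980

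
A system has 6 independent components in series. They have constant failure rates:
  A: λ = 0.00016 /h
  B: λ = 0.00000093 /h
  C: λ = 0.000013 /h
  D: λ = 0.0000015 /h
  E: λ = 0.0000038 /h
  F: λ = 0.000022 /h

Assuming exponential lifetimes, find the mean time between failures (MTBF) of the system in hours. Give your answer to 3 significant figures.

Series of exponential components: λ_sys = Σ λ_i
λ_sys = 0.00016 + 0.00000093 + 0.000013 + 0.0000015 + 0.0000038 + 0.000022 = 2.0123e-04 /h
MTBF = 1 / λ_sys = 4970 h

4970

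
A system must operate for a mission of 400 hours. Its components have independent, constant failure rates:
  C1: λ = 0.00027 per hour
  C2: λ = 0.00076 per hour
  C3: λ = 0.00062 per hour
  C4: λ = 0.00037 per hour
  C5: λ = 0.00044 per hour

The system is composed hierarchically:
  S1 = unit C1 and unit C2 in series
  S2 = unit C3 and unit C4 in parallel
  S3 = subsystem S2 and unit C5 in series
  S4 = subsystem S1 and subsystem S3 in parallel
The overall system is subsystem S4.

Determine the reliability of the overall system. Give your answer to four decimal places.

R(C1) = exp(−0.00027 × 400) = 0.897628
R(C2) = exp(−0.00076 × 400) = 0.737861
R(C3) = exp(−0.00062 × 400) = 0.780360
R(C4) = exp(−0.00037 × 400) = 0.862431
R(C5) = exp(−0.00044 × 400) = 0.838618
Series (C1 and C2): 0.897628 × 0.737861 = 0.662325
Parallel (C3 and C4): 1 − (1 − 0.780360)(1 − 0.862431) = 0.969784
Series ([0.969784] and C5): 0.969784 × 0.838618 = 0.813278
Parallel ([0.662325] and [0.813278]): 1 − (1 − 0.662325)(1 − 0.813278) = 0.9369

0.9369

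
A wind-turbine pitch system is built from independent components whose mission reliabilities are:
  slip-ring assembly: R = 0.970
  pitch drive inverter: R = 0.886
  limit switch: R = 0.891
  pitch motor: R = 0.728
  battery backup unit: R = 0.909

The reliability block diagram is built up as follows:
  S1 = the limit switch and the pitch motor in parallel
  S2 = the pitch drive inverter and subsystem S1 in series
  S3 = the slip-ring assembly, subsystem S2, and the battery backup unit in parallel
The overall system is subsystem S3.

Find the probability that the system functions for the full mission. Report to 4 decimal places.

Parallel (limit switch and pitch motor): 1 − (1 − 0.891000)(1 − 0.728000) = 0.970352
Series (pitch drive inverter and [0.970352]): 0.886000 × 0.970352 = 0.859732
Parallel (slip-ring assembly, [0.859732], and battery backup unit): 1 − (1 − 0.970000)(1 − 0.859732)(1 − 0.909000) = 0.9996

0.9996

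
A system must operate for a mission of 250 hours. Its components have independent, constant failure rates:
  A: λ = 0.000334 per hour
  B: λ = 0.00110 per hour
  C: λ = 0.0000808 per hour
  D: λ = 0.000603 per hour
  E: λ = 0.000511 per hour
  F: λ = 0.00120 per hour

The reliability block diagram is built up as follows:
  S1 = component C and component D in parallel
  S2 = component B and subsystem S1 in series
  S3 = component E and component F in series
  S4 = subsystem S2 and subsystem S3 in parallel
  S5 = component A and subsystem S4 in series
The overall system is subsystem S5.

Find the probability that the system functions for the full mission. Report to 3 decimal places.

0.842

R(A) = exp(−0.000334 × 250) = 0.91989
R(B) = exp(−0.00110 × 250) = 0.75957
R(C) = exp(−0.0000808 × 250) = 0.98000
R(D) = exp(−0.000603 × 250) = 0.86006
R(E) = exp(−0.000511 × 250) = 0.88007
R(F) = exp(−0.00120 × 250) = 0.74082
Parallel (C and D): 1 − (1 − 0.98000)(1 − 0.86006) = 0.99720
Series (B and [0.99720]): 0.75957 × 0.99720 = 0.75744
Series (E and F): 0.88007 × 0.74082 = 0.65197
Parallel ([0.75744] and [0.65197]): 1 − (1 − 0.75744)(1 − 0.65197) = 0.91558
Series (A and [0.91558]): 0.91989 × 0.91558 = 0.842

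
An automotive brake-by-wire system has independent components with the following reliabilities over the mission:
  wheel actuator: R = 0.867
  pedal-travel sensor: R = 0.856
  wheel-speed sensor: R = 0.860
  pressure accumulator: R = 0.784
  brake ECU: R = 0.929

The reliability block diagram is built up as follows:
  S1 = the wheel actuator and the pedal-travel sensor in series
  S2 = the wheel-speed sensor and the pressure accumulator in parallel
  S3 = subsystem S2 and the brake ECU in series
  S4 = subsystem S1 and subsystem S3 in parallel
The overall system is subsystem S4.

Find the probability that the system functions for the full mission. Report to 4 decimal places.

Series (wheel actuator and pedal-travel sensor): 0.867000 × 0.856000 = 0.742152
Parallel (wheel-speed sensor and pressure accumulator): 1 − (1 − 0.860000)(1 − 0.784000) = 0.969760
Series ([0.969760] and brake ECU): 0.969760 × 0.929000 = 0.900907
Parallel ([0.742152] and [0.900907]): 1 − (1 − 0.742152)(1 − 0.900907) = 0.9744

0.9744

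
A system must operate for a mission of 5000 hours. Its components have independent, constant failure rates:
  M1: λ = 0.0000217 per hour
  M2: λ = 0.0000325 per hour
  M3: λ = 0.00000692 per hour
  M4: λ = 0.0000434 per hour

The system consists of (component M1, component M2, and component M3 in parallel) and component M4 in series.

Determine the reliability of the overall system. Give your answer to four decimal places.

0.8045

R(M1) = exp(−0.0000217 × 5000) = 0.897179
R(M2) = exp(−0.0000325 × 5000) = 0.850016
R(M3) = exp(−0.00000692 × 5000) = 0.965992
R(M4) = exp(−0.0000434 × 5000) = 0.804930
Parallel (M1, M2, and M3): 1 − (1 − 0.897179)(1 − 0.850016)(1 − 0.965992) = 0.999476
Series ([0.999476] and M4): 0.999476 × 0.804930 = 0.8045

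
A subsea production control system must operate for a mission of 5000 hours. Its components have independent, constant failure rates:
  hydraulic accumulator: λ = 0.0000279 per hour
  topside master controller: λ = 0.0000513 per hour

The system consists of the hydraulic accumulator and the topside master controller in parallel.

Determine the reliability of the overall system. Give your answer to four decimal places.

R(hydraulic accumulator) = exp(−0.0000279 × 5000) = 0.869793
R(topside master controller) = exp(−0.0000513 × 5000) = 0.773755
Parallel (hydraulic accumulator and topside master controller): 1 − (1 − 0.869793)(1 − 0.773755) = 0.9705

0.9705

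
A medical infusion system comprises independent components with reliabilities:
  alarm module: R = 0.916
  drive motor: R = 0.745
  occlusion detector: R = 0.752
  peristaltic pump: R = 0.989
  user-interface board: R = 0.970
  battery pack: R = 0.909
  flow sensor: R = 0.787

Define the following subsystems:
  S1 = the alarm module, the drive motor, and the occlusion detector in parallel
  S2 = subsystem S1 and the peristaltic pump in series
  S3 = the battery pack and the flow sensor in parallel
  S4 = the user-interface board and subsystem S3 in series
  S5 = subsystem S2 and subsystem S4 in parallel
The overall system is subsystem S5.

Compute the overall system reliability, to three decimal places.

0.999

Parallel (alarm module, drive motor, and occlusion detector): 1 − (1 − 0.91600)(1 − 0.74500)(1 − 0.75200) = 0.99469
Series ([0.99469] and peristaltic pump): 0.99469 × 0.98900 = 0.98375
Parallel (battery pack and flow sensor): 1 − (1 − 0.90900)(1 − 0.78700) = 0.98062
Series (user-interface board and [0.98062]): 0.97000 × 0.98062 = 0.95120
Parallel ([0.98375] and [0.95120]): 1 − (1 − 0.98375)(1 − 0.95120) = 0.999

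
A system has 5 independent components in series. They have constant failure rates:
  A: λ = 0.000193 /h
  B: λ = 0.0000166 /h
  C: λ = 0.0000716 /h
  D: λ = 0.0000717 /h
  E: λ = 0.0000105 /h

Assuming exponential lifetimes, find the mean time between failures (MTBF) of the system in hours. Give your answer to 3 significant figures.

Series of exponential components: λ_sys = Σ λ_i
λ_sys = 0.000193 + 0.0000166 + 0.0000716 + 0.0000717 + 0.0000105 = 3.6340e-04 /h
MTBF = 1 / λ_sys = 2750 h

2750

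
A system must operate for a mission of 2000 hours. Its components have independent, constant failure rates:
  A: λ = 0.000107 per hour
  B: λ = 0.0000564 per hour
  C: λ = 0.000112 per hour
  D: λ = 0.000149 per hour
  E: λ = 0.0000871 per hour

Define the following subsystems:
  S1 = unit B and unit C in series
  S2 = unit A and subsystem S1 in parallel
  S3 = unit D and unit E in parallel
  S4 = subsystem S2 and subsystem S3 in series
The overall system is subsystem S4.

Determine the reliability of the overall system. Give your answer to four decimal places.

R(A) = exp(−0.000107 × 2000) = 0.807348
R(B) = exp(−0.0000564 × 2000) = 0.893329
R(C) = exp(−0.000112 × 2000) = 0.799315
R(D) = exp(−0.000149 × 2000) = 0.742301
R(E) = exp(−0.0000871 × 2000) = 0.840129
Series (B and C): 0.893329 × 0.799315 = 0.714051
Parallel (A and [0.714051]): 1 − (1 − 0.807348)(1 − 0.714051) = 0.944911
Parallel (D and E): 1 − (1 − 0.742301)(1 − 0.840129) = 0.958801
Series ([0.944911] and [0.958801]): 0.944911 × 0.958801 = 0.9060

0.9060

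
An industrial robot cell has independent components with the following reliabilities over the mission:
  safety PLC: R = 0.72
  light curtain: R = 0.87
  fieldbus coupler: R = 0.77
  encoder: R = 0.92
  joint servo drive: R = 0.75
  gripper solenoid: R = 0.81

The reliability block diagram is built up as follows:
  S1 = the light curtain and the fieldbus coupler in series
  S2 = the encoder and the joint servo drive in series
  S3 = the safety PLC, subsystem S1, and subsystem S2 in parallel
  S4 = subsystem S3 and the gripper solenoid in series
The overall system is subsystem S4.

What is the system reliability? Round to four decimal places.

Series (light curtain and fieldbus coupler): 0.870000 × 0.770000 = 0.669900
Series (encoder and joint servo drive): 0.920000 × 0.750000 = 0.690000
Parallel (safety PLC, [0.669900], and [0.690000]): 1 − (1 − 0.720000)(1 − 0.669900)(1 − 0.690000) = 0.971347
Series ([0.971347] and gripper solenoid): 0.971347 × 0.810000 = 0.7868

0.7868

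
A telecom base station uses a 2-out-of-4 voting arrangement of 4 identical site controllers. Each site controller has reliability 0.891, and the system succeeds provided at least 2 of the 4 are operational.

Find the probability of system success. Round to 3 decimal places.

R = Σ_{i=2}^{4} C(4,i) p^i (1−p)^{4−i} with p = 0.891
C(4,2)·0.891^2·0.109^2 = 0.05659
C(4,3)·0.891^3·0.109^1 = 0.30840
C(4,4)·0.891^4·0.109^0 = 0.63025
Sum = 0.995

0.995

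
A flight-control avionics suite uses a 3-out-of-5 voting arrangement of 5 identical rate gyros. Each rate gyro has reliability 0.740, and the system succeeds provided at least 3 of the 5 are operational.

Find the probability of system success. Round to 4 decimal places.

0.8857

R = Σ_{i=3}^{5} C(5,i) p^i (1−p)^{5−i} with p = 0.740
C(5,3)·0.740^3·0.260^2 = 0.273931
C(5,4)·0.740^4·0.260^1 = 0.389825
C(5,5)·0.740^5·0.260^0 = 0.221901
Sum = 0.8857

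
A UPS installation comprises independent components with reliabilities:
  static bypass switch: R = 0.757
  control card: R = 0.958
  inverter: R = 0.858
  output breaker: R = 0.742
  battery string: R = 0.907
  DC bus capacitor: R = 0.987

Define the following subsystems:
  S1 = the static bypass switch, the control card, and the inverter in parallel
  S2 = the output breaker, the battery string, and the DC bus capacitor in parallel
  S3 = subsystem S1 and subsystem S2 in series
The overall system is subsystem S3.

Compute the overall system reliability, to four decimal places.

0.9982

Parallel (static bypass switch, control card, and inverter): 1 − (1 − 0.757000)(1 − 0.958000)(1 − 0.858000) = 0.998551
Parallel (output breaker, battery string, and DC bus capacitor): 1 − (1 − 0.742000)(1 − 0.907000)(1 − 0.987000) = 0.999688
Series ([0.998551] and [0.999688]): 0.998551 × 0.999688 = 0.9982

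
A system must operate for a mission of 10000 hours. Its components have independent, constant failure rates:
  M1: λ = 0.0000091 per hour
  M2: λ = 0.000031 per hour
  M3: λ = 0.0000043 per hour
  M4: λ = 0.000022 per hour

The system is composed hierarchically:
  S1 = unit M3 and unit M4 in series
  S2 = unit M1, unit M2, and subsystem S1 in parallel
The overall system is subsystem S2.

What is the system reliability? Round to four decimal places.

R(M1) = exp(−0.0000091 × 10000) = 0.913018
R(M2) = exp(−0.000031 × 10000) = 0.733447
R(M3) = exp(−0.0000043 × 10000) = 0.957911
R(M4) = exp(−0.000022 × 10000) = 0.802519
Series (M3 and M4): 0.957911 × 0.802519 = 0.768742
Parallel (M1, M2, and [0.768742]): 1 − (1 − 0.913018)(1 − 0.733447)(1 − 0.768742) = 0.9946

0.9946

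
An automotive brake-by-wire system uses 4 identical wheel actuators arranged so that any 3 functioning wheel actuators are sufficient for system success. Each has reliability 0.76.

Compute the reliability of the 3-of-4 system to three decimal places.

0.755

R = Σ_{i=3}^{4} C(4,i) p^i (1−p)^{4−i} with p = 0.76
C(4,3)·0.76^3·0.24^1 = 0.42142
C(4,4)·0.76^4·0.24^0 = 0.33362
Sum = 0.755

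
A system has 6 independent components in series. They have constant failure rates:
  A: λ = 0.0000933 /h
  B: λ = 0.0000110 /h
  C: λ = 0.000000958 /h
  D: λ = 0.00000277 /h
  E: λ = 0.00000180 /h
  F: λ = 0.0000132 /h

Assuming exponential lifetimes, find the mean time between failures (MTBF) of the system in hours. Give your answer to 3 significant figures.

8130

Series of exponential components: λ_sys = Σ λ_i
λ_sys = 0.0000933 + 0.0000110 + 0.000000958 + 0.00000277 + 0.00000180 + 0.0000132 = 1.2303e-04 /h
MTBF = 1 / λ_sys = 8130 h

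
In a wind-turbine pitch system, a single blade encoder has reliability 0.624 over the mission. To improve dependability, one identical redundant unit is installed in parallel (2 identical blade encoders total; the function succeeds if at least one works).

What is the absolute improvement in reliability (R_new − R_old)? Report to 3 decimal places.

R_before = 0.624
R_after = 1 − (1 − 0.624)^2 = 0.859
ΔR = 0.859 − 0.624 = 0.235

0.235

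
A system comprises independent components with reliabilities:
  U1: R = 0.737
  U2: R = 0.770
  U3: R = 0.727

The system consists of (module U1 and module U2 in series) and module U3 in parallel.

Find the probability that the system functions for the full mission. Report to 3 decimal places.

0.882

Series (U1 and U2): 0.73700 × 0.77000 = 0.56749
Parallel ([0.56749] and U3): 1 − (1 − 0.56749)(1 − 0.72700) = 0.882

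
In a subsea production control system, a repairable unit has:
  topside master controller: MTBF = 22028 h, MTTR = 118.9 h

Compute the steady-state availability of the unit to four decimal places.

A(topside master controller) = MTBF/(MTBF+MTTR) = 22028/(22028+118.9) = 0.9946

0.9946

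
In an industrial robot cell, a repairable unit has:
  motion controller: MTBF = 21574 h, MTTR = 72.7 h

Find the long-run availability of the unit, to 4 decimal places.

0.9966

A(motion controller) = MTBF/(MTBF+MTTR) = 21574/(21574+72.7) = 0.9966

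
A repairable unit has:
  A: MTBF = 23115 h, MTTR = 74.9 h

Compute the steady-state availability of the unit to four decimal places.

0.9968

A(A) = MTBF/(MTBF+MTTR) = 23115/(23115+74.9) = 0.9968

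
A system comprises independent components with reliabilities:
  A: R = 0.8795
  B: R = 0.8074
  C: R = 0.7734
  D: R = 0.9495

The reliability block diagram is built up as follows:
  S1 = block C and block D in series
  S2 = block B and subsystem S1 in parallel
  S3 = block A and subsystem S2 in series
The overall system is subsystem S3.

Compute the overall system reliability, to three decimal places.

Series (C and D): 0.77340 × 0.94950 = 0.73434
Parallel (B and [0.73434]): 1 − (1 − 0.80740)(1 − 0.73434) = 0.94883
Series (A and [0.94883]): 0.87950 × 0.94883 = 0.834

0.834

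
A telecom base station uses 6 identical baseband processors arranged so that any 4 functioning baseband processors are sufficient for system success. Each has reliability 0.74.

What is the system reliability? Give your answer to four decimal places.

0.8144

R = Σ_{i=4}^{6} C(6,i) p^i (1−p)^{6−i} with p = 0.74
C(6,4)·0.74^4·0.26^2 = 0.304064
C(6,5)·0.74^5·0.26^1 = 0.346165
C(6,6)·0.74^6·0.26^0 = 0.164206
Sum = 0.8144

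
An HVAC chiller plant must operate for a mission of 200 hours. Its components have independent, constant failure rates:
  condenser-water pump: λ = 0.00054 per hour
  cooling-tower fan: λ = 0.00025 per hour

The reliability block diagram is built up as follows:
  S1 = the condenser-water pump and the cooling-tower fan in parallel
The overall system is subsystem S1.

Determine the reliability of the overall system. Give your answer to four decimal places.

0.9950

R(condenser-water pump) = exp(−0.00054 × 200) = 0.897628
R(cooling-tower fan) = exp(−0.00025 × 200) = 0.951229
Parallel (condenser-water pump and cooling-tower fan): 1 − (1 − 0.897628)(1 − 0.951229) = 0.9950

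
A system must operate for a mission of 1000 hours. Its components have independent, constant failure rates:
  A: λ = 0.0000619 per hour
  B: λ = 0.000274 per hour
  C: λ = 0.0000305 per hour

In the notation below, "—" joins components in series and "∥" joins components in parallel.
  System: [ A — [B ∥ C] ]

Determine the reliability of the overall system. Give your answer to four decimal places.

R(A) = exp(−0.0000619 × 1000) = 0.939977
R(B) = exp(−0.000274 × 1000) = 0.760332
R(C) = exp(−0.0000305 × 1000) = 0.969960
Parallel (B and C): 1 − (1 − 0.760332)(1 − 0.969960) = 0.992800
Series (A and [0.992800]): 0.939977 × 0.992800 = 0.9332

0.9332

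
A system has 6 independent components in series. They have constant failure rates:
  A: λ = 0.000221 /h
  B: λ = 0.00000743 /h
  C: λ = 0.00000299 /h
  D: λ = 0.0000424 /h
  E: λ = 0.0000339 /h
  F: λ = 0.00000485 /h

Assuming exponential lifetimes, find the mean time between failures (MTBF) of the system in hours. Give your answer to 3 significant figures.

Series of exponential components: λ_sys = Σ λ_i
λ_sys = 0.000221 + 0.00000743 + 0.00000299 + 0.0000424 + 0.0000339 + 0.00000485 = 3.1257e-04 /h
MTBF = 1 / λ_sys = 3200 h

3200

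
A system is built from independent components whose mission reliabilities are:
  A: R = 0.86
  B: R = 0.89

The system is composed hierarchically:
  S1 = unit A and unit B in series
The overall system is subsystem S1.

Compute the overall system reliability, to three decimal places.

0.765

Series (A and B): 0.86000 × 0.89000 = 0.765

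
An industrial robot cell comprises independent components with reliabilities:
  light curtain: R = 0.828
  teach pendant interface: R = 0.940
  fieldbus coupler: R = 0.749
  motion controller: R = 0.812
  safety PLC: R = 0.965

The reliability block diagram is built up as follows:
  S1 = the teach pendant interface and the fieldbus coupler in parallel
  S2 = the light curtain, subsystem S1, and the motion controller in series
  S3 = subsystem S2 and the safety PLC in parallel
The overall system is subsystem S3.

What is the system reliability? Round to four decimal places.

Parallel (teach pendant interface and fieldbus coupler): 1 − (1 − 0.940000)(1 − 0.749000) = 0.984940
Series (light curtain, [0.984940], and motion controller): 0.828000 × 0.984940 × 0.812000 = 0.662211
Parallel ([0.662211] and safety PLC): 1 − (1 − 0.662211)(1 − 0.965000) = 0.9882

0.9882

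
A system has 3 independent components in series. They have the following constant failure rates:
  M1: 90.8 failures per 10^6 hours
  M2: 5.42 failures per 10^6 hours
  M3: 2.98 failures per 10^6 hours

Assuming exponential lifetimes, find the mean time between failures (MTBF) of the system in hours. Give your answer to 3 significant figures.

10100

Series of exponential components: λ_sys = Σ λ_i
λ_sys = 0.0000908 + 0.00000542 + 0.00000298 = 9.9200e-05 /h
MTBF = 1 / λ_sys = 10100 h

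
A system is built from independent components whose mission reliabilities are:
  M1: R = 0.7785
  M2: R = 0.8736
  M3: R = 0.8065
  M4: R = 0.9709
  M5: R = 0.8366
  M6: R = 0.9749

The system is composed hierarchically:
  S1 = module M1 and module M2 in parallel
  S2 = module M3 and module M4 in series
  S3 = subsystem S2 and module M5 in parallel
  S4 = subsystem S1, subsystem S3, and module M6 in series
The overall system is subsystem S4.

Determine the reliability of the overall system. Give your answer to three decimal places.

0.914

Parallel (M1 and M2): 1 − (1 − 0.77850)(1 − 0.87360) = 0.97200
Series (M3 and M4): 0.80650 × 0.97090 = 0.78303
Parallel ([0.78303] and M5): 1 − (1 − 0.78303)(1 − 0.83660) = 0.96455
Series ([0.97200], [0.96455], and M6): 0.97200 × 0.96455 × 0.97490 = 0.914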